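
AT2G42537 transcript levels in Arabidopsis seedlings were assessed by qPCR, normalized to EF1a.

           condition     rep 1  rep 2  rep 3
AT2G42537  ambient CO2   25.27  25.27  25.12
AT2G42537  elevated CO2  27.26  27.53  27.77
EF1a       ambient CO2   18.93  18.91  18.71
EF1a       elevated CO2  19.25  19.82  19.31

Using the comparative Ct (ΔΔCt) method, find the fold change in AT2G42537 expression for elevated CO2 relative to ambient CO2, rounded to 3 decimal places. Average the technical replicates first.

Mean Ct: AT2G42537 ambient CO2 25.220; AT2G42537 elevated CO2 27.520; EF1a ambient CO2 18.850; EF1a elevated CO2 19.460
ΔCt(ambient CO2) = 25.220 − 18.850 = 6.370
ΔCt(elevated CO2) = 27.520 − 19.460 = 8.060
ΔΔCt = 8.060 − 6.370 = 1.690
Fold change = 2^(−1.690) = 0.3099

0.310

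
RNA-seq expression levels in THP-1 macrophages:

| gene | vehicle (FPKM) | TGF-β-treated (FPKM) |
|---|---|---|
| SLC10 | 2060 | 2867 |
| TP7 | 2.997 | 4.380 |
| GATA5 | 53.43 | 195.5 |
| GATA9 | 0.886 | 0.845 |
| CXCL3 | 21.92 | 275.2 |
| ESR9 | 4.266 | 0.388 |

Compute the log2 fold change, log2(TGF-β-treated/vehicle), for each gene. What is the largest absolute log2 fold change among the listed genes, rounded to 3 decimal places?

3.650

log2(2867/2060) = 0.477  (SLC10)
log2(4.380/2.997) = 0.547  (TP7)
log2(195.5/53.43) = 1.871  (GATA5)
log2(0.845/0.886) = -0.068  (GATA9)
log2(275.2/21.92) = 3.650  (CXCL3)
log2(0.388/4.266) = -3.459  (ESR9)
The largest magnitude belongs to CXCL3.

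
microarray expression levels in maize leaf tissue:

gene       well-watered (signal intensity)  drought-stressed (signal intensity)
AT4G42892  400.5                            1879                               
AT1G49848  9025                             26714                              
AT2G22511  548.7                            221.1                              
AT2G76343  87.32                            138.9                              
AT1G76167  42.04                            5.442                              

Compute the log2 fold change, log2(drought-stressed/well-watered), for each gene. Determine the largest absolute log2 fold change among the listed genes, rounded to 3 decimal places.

log2(1879/400.5) = 2.230  (AT4G42892)
log2(26714/9025) = 1.566  (AT1G49848)
log2(221.1/548.7) = -1.311  (AT2G22511)
log2(138.9/87.32) = 0.670  (AT2G76343)
log2(5.442/42.04) = -2.950  (AT1G76167)
The largest magnitude belongs to AT1G76167.

2.950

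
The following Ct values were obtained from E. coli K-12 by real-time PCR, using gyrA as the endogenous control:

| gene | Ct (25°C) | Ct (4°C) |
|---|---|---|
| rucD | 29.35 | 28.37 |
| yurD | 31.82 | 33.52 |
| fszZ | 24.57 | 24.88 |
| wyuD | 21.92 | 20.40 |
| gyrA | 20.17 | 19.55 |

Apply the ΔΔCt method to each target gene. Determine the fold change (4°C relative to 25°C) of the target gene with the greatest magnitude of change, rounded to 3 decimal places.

rucD: ΔΔCt = (28.37−19.55) − (29.35−20.17) = 8.82 − 9.18 = -0.36; fold change = 2^0.36 = 1.283
yurD: ΔΔCt = (33.52−19.55) − (31.82−20.17) = 13.97 − 11.65 = 2.32; fold change = 2^-2.32 = 0.200
fszZ: ΔΔCt = (24.88−19.55) − (24.57−20.17) = 5.33 − 4.40 = 0.93; fold change = 2^-0.93 = 0.525
wyuD: ΔΔCt = (20.40−19.55) − (21.92−20.17) = 0.85 − 1.75 = -0.90; fold change = 2^0.90 = 1.866
yurD has the largest |ΔΔCt| = 2.32.

0.200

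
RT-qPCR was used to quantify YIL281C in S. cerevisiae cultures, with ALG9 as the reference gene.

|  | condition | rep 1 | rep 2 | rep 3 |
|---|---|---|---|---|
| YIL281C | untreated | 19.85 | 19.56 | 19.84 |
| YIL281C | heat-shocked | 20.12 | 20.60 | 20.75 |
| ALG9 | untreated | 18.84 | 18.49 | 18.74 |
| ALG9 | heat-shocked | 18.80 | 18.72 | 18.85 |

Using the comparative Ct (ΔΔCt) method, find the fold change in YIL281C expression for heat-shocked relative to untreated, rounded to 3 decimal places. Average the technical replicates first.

0.642

Mean Ct: YIL281C untreated 19.750; YIL281C heat-shocked 20.490; ALG9 untreated 18.690; ALG9 heat-shocked 18.790
ΔCt(untreated) = 19.750 − 18.690 = 1.060
ΔCt(heat-shocked) = 20.490 − 18.790 = 1.700
ΔΔCt = 1.700 − 1.060 = 0.640
Fold change = 2^(−0.640) = 0.6417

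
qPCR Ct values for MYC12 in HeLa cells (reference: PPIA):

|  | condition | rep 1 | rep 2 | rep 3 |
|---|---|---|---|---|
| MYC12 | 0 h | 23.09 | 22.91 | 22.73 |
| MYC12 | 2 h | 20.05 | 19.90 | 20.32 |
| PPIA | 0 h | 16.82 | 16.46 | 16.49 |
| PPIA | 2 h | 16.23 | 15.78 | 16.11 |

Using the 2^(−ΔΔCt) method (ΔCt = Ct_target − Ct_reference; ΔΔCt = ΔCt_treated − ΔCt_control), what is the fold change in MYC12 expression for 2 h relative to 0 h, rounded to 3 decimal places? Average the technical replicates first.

Mean Ct: MYC12 0 h 22.910; MYC12 2 h 20.090; PPIA 0 h 16.590; PPIA 2 h 16.040
ΔCt(0 h) = 22.910 − 16.590 = 6.320
ΔCt(2 h) = 20.090 − 16.040 = 4.050
ΔΔCt = 4.050 − 6.320 = -2.270
Fold change = 2^(−(-2.270)) = 2^2.270 = 4.8232

4.823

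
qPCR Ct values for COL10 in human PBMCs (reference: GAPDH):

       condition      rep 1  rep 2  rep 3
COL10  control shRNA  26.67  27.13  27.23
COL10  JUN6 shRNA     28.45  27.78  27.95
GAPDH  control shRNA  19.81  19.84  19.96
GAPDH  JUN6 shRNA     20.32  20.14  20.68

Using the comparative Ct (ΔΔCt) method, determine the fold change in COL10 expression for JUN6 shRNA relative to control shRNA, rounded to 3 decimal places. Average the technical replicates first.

Mean Ct: COL10 control shRNA 27.010; COL10 JUN6 shRNA 28.060; GAPDH control shRNA 19.870; GAPDH JUN6 shRNA 20.380
ΔCt(control shRNA) = 27.010 − 19.870 = 7.140
ΔCt(JUN6 shRNA) = 28.060 − 20.380 = 7.680
ΔΔCt = 7.680 − 7.140 = 0.540
Fold change = 2^(−0.540) = 0.6878

0.688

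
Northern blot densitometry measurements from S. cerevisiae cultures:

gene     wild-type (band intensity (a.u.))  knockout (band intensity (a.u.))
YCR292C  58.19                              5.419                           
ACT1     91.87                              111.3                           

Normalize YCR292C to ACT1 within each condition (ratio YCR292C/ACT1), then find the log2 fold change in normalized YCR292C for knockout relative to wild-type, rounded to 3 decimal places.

-3.701

YCR292C/ACT1 (wild-type) = 58.19 / 91.87 = 0.6334
YCR292C/ACT1 (knockout) = 5.419 / 111.3 = 0.048688
Fold change = 0.048688 / 0.6334 = 0.0769
log2(0.0769) = -3.7015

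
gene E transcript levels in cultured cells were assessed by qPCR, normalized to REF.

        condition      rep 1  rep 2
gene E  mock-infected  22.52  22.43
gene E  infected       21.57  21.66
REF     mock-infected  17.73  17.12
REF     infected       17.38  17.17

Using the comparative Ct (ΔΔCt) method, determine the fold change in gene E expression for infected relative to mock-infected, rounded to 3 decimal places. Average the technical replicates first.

1.636

Mean Ct: gene E mock-infected 22.475; gene E infected 21.615; REF mock-infected 17.425; REF infected 17.275
ΔCt(mock-infected) = 22.475 − 17.425 = 5.050
ΔCt(infected) = 21.615 − 17.275 = 4.340
ΔΔCt = 4.340 − 5.050 = -0.710
Fold change = 2^(−(-0.710)) = 2^0.710 = 1.6358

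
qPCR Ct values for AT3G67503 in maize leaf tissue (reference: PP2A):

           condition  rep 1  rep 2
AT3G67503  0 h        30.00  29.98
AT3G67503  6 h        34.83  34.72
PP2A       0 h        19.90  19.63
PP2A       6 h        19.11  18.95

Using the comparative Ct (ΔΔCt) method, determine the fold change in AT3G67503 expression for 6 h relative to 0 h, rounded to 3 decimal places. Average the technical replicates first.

Mean Ct: AT3G67503 0 h 29.990; AT3G67503 6 h 34.775; PP2A 0 h 19.765; PP2A 6 h 19.030
ΔCt(0 h) = 29.990 − 19.765 = 10.225
ΔCt(6 h) = 34.775 − 19.030 = 15.745
ΔΔCt = 15.745 − 10.225 = 5.520
Fold change = 2^(−5.520) = 0.0218

0.022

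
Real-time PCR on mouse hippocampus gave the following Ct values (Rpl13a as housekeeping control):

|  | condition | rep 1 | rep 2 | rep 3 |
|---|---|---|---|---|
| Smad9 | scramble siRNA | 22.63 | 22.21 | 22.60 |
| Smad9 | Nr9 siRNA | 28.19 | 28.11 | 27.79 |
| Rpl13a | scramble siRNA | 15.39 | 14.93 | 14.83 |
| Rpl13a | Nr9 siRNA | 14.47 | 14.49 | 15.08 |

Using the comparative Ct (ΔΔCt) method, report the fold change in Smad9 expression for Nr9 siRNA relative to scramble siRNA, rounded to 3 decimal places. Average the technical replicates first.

Mean Ct: Smad9 scramble siRNA 22.480; Smad9 Nr9 siRNA 28.030; Rpl13a scramble siRNA 15.050; Rpl13a Nr9 siRNA 14.680
ΔCt(scramble siRNA) = 22.480 − 15.050 = 7.430
ΔCt(Nr9 siRNA) = 28.030 − 14.680 = 13.350
ΔΔCt = 13.350 − 7.430 = 5.920
Fold change = 2^(−5.920) = 0.0165

0.017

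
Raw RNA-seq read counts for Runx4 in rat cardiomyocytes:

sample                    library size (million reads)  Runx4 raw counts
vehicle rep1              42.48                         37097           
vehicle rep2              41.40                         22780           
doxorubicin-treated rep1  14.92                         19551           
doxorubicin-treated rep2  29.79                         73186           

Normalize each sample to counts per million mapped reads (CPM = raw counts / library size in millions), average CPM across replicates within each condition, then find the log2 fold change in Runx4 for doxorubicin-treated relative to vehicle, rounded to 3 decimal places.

CPM(vehicle rep1) = 37097 / 42.48 = 873.2815
CPM(vehicle rep2) = 22780 / 41.40 = 550.2415
CPM(doxorubicin-treated rep1) = 19551 / 14.92 = 1310.3887
CPM(doxorubicin-treated rep2) = 73186 / 29.79 = 2456.7304
mean CPM(vehicle) = 711.7615; mean CPM(doxorubicin-treated) = 1883.5596
Fold change = 1883.5596 / 711.7615 = 2.64634
log2(2.64634) = 1.4040

1.404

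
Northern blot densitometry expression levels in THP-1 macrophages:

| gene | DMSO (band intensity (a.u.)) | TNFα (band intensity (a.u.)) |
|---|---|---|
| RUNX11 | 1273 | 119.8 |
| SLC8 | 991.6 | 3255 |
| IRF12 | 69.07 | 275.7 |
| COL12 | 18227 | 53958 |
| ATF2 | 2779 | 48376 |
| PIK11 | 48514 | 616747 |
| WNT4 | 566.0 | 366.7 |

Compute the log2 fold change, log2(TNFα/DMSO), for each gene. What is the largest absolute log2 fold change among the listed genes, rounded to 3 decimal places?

4.122

log2(119.8/1273) = -3.410  (RUNX11)
log2(3255/991.6) = 1.715  (SLC8)
log2(275.7/69.07) = 1.997  (IRF12)
log2(53958/18227) = 1.566  (COL12)
log2(48376/2779) = 4.122  (ATF2)
log2(616747/48514) = 3.668  (PIK11)
log2(366.7/566.0) = -0.626  (WNT4)
The largest magnitude belongs to ATF2.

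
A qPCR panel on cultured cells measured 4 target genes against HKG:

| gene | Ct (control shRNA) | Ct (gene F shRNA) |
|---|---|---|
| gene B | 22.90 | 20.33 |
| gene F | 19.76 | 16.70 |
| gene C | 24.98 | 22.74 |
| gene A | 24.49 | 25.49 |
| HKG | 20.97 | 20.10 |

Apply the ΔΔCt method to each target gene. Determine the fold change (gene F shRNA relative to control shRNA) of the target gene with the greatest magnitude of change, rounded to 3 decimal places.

gene B: ΔΔCt = (20.33−20.10) − (22.90−20.97) = 0.23 − 1.93 = -1.70; fold change = 2^1.70 = 3.249
gene F: ΔΔCt = (16.70−20.10) − (19.76−20.97) = -3.40 − (-1.21) = -2.19; fold change = 2^2.19 = 4.563
gene C: ΔΔCt = (22.74−20.10) − (24.98−20.97) = 2.64 − 4.01 = -1.37; fold change = 2^1.37 = 2.585
gene A: ΔΔCt = (25.49−20.10) − (24.49−20.97) = 5.39 − 3.52 = 1.87; fold change = 2^-1.87 = 0.274
gene F has the largest |ΔΔCt| = 2.19.

4.563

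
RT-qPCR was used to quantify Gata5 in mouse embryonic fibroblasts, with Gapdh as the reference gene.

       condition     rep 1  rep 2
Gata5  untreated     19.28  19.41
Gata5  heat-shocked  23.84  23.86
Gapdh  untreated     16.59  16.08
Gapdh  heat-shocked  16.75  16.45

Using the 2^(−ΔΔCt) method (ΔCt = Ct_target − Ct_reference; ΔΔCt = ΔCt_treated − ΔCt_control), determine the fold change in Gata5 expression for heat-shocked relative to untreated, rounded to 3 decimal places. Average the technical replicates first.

0.053

Mean Ct: Gata5 untreated 19.345; Gata5 heat-shocked 23.850; Gapdh untreated 16.335; Gapdh heat-shocked 16.600
ΔCt(untreated) = 19.345 − 16.335 = 3.010
ΔCt(heat-shocked) = 23.850 − 16.600 = 7.250
ΔΔCt = 7.250 − 3.010 = 4.240
Fold change = 2^(−4.240) = 0.0529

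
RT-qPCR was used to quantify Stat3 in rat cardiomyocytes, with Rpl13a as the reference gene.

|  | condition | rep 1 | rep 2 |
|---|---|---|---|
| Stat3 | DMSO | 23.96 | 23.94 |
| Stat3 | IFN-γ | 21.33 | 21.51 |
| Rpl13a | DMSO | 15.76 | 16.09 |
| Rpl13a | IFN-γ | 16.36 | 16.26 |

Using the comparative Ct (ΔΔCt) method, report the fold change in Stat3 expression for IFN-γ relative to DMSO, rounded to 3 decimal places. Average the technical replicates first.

7.542

Mean Ct: Stat3 DMSO 23.950; Stat3 IFN-γ 21.420; Rpl13a DMSO 15.925; Rpl13a IFN-γ 16.310
ΔCt(DMSO) = 23.950 − 15.925 = 8.025
ΔCt(IFN-γ) = 21.420 − 16.310 = 5.110
ΔΔCt = 5.110 − 8.025 = -2.915
Fold change = 2^(−(-2.915)) = 2^2.915 = 7.5423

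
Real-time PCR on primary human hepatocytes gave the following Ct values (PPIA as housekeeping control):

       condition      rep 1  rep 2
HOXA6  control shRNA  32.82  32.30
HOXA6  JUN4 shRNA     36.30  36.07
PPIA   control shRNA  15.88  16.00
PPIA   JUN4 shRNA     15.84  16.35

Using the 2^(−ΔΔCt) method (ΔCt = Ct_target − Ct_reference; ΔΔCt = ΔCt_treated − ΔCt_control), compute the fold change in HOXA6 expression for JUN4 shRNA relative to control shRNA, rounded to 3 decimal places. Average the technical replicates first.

Mean Ct: HOXA6 control shRNA 32.560; HOXA6 JUN4 shRNA 36.185; PPIA control shRNA 15.940; PPIA JUN4 shRNA 16.095
ΔCt(control shRNA) = 32.560 − 15.940 = 16.620
ΔCt(JUN4 shRNA) = 36.185 − 16.095 = 20.090
ΔΔCt = 20.090 − 16.620 = 3.470
Fold change = 2^(−3.470) = 0.0902

0.090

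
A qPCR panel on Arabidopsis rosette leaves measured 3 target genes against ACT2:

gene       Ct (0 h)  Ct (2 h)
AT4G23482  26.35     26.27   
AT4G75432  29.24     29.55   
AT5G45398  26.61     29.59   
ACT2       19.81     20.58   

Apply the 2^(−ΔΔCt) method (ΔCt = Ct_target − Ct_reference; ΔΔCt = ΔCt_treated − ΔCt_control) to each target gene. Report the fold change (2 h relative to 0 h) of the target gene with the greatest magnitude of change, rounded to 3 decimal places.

0.216

AT4G23482: ΔΔCt = (26.27−20.58) − (26.35−19.81) = 5.69 − 6.54 = -0.85; fold change = 2^0.85 = 1.803
AT4G75432: ΔΔCt = (29.55−20.58) − (29.24−19.81) = 8.97 − 9.43 = -0.46; fold change = 2^0.46 = 1.376
AT5G45398: ΔΔCt = (29.59−20.58) − (26.61−19.81) = 9.01 − 6.80 = 2.21; fold change = 2^-2.21 = 0.216
AT5G45398 has the largest |ΔΔCt| = 2.21.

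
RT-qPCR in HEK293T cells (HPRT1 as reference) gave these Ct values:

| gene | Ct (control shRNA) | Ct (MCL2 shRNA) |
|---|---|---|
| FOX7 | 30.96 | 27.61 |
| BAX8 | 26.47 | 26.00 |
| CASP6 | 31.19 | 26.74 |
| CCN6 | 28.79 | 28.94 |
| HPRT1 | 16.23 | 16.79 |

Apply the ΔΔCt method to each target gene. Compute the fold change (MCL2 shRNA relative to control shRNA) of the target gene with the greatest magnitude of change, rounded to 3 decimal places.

32.223

FOX7: ΔΔCt = (27.61−16.79) − (30.96−16.23) = 10.82 − 14.73 = -3.91; fold change = 2^3.91 = 15.032
BAX8: ΔΔCt = (26.00−16.79) − (26.47−16.23) = 9.21 − 10.24 = -1.03; fold change = 2^1.03 = 2.042
CASP6: ΔΔCt = (26.74−16.79) − (31.19−16.23) = 9.95 − 14.96 = -5.01; fold change = 2^5.01 = 32.223
CCN6: ΔΔCt = (28.94−16.79) − (28.79−16.23) = 12.15 − 12.56 = -0.41; fold change = 2^0.41 = 1.329
CASP6 has the largest |ΔΔCt| = 5.01.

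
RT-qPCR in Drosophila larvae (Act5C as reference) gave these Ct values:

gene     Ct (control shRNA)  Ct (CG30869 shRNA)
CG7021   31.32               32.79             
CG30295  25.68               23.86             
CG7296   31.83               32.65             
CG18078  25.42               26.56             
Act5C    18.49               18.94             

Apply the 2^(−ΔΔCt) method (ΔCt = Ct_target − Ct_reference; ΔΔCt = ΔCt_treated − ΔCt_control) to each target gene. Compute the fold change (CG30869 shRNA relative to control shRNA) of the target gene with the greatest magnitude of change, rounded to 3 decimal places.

CG7021: ΔΔCt = (32.79−18.94) − (31.32−18.49) = 13.85 − 12.83 = 1.02; fold change = 2^-1.02 = 0.493
CG30295: ΔΔCt = (23.86−18.94) − (25.68−18.49) = 4.92 − 7.19 = -2.27; fold change = 2^2.27 = 4.823
CG7296: ΔΔCt = (32.65−18.94) − (31.83−18.49) = 13.71 − 13.34 = 0.37; fold change = 2^-0.37 = 0.774
CG18078: ΔΔCt = (26.56−18.94) − (25.42−18.49) = 7.62 − 6.93 = 0.69; fold change = 2^-0.69 = 0.620
CG30295 has the largest |ΔΔCt| = 2.27.

4.823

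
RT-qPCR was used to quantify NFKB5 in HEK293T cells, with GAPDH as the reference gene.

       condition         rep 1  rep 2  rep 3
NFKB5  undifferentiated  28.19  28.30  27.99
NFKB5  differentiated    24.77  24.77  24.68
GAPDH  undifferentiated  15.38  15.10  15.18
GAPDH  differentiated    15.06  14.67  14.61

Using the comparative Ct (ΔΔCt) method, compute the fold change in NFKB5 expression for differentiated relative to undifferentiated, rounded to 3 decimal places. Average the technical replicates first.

Mean Ct: NFKB5 undifferentiated 28.160; NFKB5 differentiated 24.740; GAPDH undifferentiated 15.220; GAPDH differentiated 14.780
ΔCt(undifferentiated) = 28.160 − 15.220 = 12.940
ΔCt(differentiated) = 24.740 − 14.780 = 9.960
ΔΔCt = 9.960 − 12.940 = -2.980
Fold change = 2^(−(-2.980)) = 2^2.980 = 7.8899

7.890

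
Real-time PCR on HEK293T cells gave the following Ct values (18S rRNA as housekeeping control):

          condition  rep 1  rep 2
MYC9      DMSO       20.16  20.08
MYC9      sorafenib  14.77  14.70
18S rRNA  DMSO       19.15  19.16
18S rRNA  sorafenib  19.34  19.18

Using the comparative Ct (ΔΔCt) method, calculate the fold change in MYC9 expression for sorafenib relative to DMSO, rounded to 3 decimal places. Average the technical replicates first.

44.942

Mean Ct: MYC9 DMSO 20.120; MYC9 sorafenib 14.735; 18S rRNA DMSO 19.155; 18S rRNA sorafenib 19.260
ΔCt(DMSO) = 20.120 − 19.155 = 0.965
ΔCt(sorafenib) = 14.735 − 19.260 = -4.525
ΔΔCt = -4.525 − 0.965 = -5.490
Fold change = 2^(−(-5.490)) = 2^5.490 = 44.9422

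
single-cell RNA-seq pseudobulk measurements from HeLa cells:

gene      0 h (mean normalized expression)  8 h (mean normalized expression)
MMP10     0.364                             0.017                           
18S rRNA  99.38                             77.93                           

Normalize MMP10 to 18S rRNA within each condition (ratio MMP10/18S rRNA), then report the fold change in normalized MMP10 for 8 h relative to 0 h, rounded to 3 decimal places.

MMP10/18S rRNA (0 h) = 0.364 / 99.38 = 0.0036627
MMP10/18S rRNA (8 h) = 0.017 / 77.93 = 0.00021814
Fold change = 0.00021814 / 0.0036627 = 0.0596

0.060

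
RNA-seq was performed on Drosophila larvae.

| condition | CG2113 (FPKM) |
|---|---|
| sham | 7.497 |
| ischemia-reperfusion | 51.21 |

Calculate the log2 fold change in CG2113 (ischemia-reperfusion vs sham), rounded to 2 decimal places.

Fold change = 51.21 / 7.497 = 6.8307
log2(6.8307) = 2.772

2.77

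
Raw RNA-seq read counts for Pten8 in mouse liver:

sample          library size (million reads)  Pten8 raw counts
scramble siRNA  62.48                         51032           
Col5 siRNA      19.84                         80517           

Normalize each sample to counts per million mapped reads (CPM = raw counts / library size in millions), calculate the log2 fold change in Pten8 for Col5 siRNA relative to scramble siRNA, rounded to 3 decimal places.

CPM(scramble siRNA) = 51032 / 62.48 = 816.7734
CPM(Col5 siRNA) = 80517 / 19.84 = 4058.3165
Fold change = 4058.3165 / 816.7734 = 4.96872
log2(4.96872) = 2.3129

2.313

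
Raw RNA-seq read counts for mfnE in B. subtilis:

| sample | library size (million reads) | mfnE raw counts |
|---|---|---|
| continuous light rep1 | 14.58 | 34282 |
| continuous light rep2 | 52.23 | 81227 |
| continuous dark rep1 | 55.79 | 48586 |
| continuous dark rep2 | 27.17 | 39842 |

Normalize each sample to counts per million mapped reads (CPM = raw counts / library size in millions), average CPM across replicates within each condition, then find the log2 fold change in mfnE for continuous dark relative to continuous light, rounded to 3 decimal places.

-0.741

CPM(continuous light rep1) = 34282 / 14.58 = 2351.3032
CPM(continuous light rep2) = 81227 / 52.23 = 1555.1790
CPM(continuous dark rep1) = 48586 / 55.79 = 870.8729
CPM(continuous dark rep2) = 39842 / 27.17 = 1466.3968
mean CPM(continuous light) = 1953.2411; mean CPM(continuous dark) = 1168.6348
Fold change = 1168.6348 / 1953.2411 = 0.59831
log2(0.59831) = -0.7410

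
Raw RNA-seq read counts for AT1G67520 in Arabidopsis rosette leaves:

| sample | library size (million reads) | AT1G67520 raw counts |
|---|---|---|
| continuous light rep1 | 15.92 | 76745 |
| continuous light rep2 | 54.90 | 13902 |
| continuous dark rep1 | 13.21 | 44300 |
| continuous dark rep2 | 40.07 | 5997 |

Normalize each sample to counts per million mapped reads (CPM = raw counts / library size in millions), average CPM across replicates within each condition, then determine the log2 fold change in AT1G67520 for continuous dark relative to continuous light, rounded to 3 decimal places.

CPM(continuous light rep1) = 76745 / 15.92 = 4820.6658
CPM(continuous light rep2) = 13902 / 54.90 = 253.2240
CPM(continuous dark rep1) = 44300 / 13.21 = 3353.5201
CPM(continuous dark rep2) = 5997 / 40.07 = 149.6631
mean CPM(continuous light) = 2536.9449; mean CPM(continuous dark) = 1751.5916
Fold change = 1751.5916 / 2536.9449 = 0.69043
log2(0.69043) = -0.5344

-0.534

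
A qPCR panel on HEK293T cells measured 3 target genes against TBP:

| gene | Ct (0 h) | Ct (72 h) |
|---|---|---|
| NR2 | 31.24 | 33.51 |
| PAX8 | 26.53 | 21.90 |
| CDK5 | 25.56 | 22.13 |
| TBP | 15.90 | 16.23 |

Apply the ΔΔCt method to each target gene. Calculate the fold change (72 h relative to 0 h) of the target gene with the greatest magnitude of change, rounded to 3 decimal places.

31.125

NR2: ΔΔCt = (33.51−16.23) − (31.24−15.90) = 17.28 − 15.34 = 1.94; fold change = 2^-1.94 = 0.261
PAX8: ΔΔCt = (21.90−16.23) − (26.53−15.90) = 5.67 − 10.63 = -4.96; fold change = 2^4.96 = 31.125
CDK5: ΔΔCt = (22.13−16.23) − (25.56−15.90) = 5.90 − 9.66 = -3.76; fold change = 2^3.76 = 13.548
PAX8 has the largest |ΔΔCt| = 4.96.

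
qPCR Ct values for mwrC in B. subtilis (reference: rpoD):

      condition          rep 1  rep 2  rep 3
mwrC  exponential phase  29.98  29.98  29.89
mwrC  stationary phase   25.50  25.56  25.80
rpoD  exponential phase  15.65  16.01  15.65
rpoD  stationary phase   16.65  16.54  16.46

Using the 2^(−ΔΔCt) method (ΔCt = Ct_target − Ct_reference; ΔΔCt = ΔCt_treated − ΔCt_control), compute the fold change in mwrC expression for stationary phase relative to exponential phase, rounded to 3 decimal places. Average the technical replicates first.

34.535

Mean Ct: mwrC exponential phase 29.950; mwrC stationary phase 25.620; rpoD exponential phase 15.770; rpoD stationary phase 16.550
ΔCt(exponential phase) = 29.950 − 15.770 = 14.180
ΔCt(stationary phase) = 25.620 − 16.550 = 9.070
ΔΔCt = 9.070 − 14.180 = -5.110
Fold change = 2^(−(-5.110)) = 2^5.110 = 34.5353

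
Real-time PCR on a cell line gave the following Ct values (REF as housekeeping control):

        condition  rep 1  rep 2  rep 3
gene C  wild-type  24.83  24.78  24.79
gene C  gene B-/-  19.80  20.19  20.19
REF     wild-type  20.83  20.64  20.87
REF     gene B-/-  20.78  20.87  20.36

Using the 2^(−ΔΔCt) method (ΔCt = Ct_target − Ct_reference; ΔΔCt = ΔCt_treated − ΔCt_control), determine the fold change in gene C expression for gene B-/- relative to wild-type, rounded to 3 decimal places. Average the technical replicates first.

24.761

Mean Ct: gene C wild-type 24.800; gene C gene B-/- 20.060; REF wild-type 20.780; REF gene B-/- 20.670
ΔCt(wild-type) = 24.800 − 20.780 = 4.020
ΔCt(gene B-/-) = 20.060 − 20.670 = -0.610
ΔΔCt = -0.610 − 4.020 = -4.630
Fold change = 2^(−(-4.630)) = 2^4.630 = 24.7610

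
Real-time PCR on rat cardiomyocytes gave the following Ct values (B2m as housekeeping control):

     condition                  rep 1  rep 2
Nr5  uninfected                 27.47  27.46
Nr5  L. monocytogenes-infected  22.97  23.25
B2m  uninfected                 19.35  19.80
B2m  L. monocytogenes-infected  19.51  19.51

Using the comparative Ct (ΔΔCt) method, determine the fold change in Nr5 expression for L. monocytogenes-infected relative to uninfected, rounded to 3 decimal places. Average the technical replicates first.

Mean Ct: Nr5 uninfected 27.465; Nr5 L. monocytogenes-infected 23.110; B2m uninfected 19.575; B2m L. monocytogenes-infected 19.510
ΔCt(uninfected) = 27.465 − 19.575 = 7.890
ΔCt(L. monocytogenes-infected) = 23.110 − 19.510 = 3.600
ΔΔCt = 3.600 − 7.890 = -4.290
Fold change = 2^(−(-4.290)) = 2^4.290 = 19.5622

19.562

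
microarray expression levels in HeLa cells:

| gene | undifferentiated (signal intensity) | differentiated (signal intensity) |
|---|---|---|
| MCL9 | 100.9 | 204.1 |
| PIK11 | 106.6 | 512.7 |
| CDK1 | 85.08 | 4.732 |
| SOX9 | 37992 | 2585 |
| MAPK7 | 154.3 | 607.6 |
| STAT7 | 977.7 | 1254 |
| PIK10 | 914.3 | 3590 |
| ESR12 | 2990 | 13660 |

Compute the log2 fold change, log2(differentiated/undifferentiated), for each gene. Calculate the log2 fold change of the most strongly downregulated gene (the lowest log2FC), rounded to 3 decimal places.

log2(204.1/100.9) = 1.016  (MCL9)
log2(512.7/106.6) = 2.266  (PIK11)
log2(4.732/85.08) = -4.168  (CDK1)
log2(2585/37992) = -3.877  (SOX9)
log2(607.6/154.3) = 1.977  (MAPK7)
log2(1254/977.7) = 0.359  (STAT7)
log2(3590/914.3) = 1.973  (PIK10)
log2(13660/2990) = 2.192  (ESR12)
CDK1 is most strongly downregulated.

-4.168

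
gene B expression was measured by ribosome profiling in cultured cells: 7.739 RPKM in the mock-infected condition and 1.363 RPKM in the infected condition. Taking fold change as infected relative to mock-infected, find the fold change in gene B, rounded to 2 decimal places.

Fold change = 1.363 / 7.739 = 0.176
gene B is downregulated.

0.18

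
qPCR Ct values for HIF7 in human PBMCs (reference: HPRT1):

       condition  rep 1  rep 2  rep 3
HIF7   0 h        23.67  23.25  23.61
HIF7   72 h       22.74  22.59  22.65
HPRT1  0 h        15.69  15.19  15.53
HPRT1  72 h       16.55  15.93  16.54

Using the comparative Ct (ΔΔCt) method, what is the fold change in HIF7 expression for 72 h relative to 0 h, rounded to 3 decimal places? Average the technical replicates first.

Mean Ct: HIF7 0 h 23.510; HIF7 72 h 22.660; HPRT1 0 h 15.470; HPRT1 72 h 16.340
ΔCt(0 h) = 23.510 − 15.470 = 8.040
ΔCt(72 h) = 22.660 − 16.340 = 6.320
ΔΔCt = 6.320 − 8.040 = -1.720
Fold change = 2^(−(-1.720)) = 2^1.720 = 3.2944

3.294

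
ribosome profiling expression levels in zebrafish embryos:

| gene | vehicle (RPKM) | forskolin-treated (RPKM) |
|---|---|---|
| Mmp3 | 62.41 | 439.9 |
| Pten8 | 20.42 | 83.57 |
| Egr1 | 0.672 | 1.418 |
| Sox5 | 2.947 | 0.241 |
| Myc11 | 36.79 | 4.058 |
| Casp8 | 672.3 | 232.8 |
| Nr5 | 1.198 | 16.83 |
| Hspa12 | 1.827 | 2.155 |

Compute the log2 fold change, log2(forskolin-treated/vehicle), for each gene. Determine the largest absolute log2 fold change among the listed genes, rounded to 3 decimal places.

3.812

log2(439.9/62.41) = 2.817  (Mmp3)
log2(83.57/20.42) = 2.033  (Pten8)
log2(1.418/0.672) = 1.077  (Egr1)
log2(0.241/2.947) = -3.612  (Sox5)
log2(4.058/36.79) = -3.180  (Myc11)
log2(232.8/672.3) = -1.530  (Casp8)
log2(16.83/1.198) = 3.812  (Nr5)
log2(2.155/1.827) = 0.238  (Hspa12)
The largest magnitude belongs to Nr5.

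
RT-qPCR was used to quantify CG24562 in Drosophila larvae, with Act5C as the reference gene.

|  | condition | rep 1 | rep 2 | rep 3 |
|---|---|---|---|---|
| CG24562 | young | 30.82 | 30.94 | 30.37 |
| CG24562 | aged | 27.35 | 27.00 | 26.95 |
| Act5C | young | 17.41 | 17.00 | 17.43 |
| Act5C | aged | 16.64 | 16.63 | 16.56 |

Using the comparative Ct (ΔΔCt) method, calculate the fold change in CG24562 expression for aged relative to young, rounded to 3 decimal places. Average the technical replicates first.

Mean Ct: CG24562 young 30.710; CG24562 aged 27.100; Act5C young 17.280; Act5C aged 16.610
ΔCt(young) = 30.710 − 17.280 = 13.430
ΔCt(aged) = 27.100 − 16.610 = 10.490
ΔΔCt = 10.490 − 13.430 = -2.940
Fold change = 2^(−(-2.940)) = 2^2.940 = 7.6741

7.674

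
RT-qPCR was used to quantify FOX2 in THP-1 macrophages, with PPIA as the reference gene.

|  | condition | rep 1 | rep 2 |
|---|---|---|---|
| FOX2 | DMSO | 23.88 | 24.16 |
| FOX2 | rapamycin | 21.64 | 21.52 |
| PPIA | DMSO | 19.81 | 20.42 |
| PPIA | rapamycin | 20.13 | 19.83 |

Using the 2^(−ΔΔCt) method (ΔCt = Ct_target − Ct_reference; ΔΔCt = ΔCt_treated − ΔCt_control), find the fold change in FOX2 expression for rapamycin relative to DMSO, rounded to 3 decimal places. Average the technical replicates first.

Mean Ct: FOX2 DMSO 24.020; FOX2 rapamycin 21.580; PPIA DMSO 20.115; PPIA rapamycin 19.980
ΔCt(DMSO) = 24.020 − 20.115 = 3.905
ΔCt(rapamycin) = 21.580 − 19.980 = 1.600
ΔΔCt = 1.600 − 3.905 = -2.305
Fold change = 2^(−(-2.305)) = 2^2.305 = 4.9417

4.942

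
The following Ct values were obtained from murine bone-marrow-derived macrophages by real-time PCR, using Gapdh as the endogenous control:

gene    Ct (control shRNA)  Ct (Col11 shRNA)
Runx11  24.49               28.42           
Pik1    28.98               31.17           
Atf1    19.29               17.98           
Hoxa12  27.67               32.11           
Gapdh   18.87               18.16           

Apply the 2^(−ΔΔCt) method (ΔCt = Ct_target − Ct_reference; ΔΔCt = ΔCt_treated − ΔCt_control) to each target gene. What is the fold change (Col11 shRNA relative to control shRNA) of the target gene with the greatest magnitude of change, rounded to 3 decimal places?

0.028

Runx11: ΔΔCt = (28.42−18.16) − (24.49−18.87) = 10.26 − 5.62 = 4.64; fold change = 2^-4.64 = 0.040
Pik1: ΔΔCt = (31.17−18.16) − (28.98−18.87) = 13.01 − 10.11 = 2.90; fold change = 2^-2.90 = 0.134
Atf1: ΔΔCt = (17.98−18.16) − (19.29−18.87) = -0.18 − 0.42 = -0.60; fold change = 2^0.60 = 1.516
Hoxa12: ΔΔCt = (32.11−18.16) − (27.67−18.87) = 13.95 − 8.80 = 5.15; fold change = 2^-5.15 = 0.028
Hoxa12 has the largest |ΔΔCt| = 5.15.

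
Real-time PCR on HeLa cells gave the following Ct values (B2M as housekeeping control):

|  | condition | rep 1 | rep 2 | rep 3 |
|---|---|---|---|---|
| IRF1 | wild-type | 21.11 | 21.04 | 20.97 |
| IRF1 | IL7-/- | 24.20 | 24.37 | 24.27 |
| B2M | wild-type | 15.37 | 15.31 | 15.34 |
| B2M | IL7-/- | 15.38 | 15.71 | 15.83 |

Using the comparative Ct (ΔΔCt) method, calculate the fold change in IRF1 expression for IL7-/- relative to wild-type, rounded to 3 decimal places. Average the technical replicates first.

0.130

Mean Ct: IRF1 wild-type 21.040; IRF1 IL7-/- 24.280; B2M wild-type 15.340; B2M IL7-/- 15.640
ΔCt(wild-type) = 21.040 − 15.340 = 5.700
ΔCt(IL7-/-) = 24.280 − 15.640 = 8.640
ΔΔCt = 8.640 − 5.700 = 2.940
Fold change = 2^(−2.940) = 0.1303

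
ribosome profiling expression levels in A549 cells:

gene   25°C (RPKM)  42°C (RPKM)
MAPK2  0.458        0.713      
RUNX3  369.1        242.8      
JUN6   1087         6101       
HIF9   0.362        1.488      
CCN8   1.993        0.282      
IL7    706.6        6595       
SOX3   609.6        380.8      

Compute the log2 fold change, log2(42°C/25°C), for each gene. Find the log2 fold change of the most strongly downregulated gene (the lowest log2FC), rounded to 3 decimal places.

log2(0.713/0.458) = 0.639  (MAPK2)
log2(242.8/369.1) = -0.604  (RUNX3)
log2(6101/1087) = 2.489  (JUN6)
log2(1.488/0.362) = 2.039  (HIF9)
log2(0.282/1.993) = -2.821  (CCN8)
log2(6595/706.6) = 3.222  (IL7)
log2(380.8/609.6) = -0.679  (SOX3)
CCN8 is most strongly downregulated.

-2.821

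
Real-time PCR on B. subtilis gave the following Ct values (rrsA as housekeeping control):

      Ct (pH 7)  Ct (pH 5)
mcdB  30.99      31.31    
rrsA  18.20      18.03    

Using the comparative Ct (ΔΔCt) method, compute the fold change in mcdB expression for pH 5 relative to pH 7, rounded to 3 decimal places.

ΔCt(pH 7) = 30.990 − 18.200 = 12.790
ΔCt(pH 5) = 31.310 − 18.030 = 13.280
ΔΔCt = 13.280 − 12.790 = 0.490
Fold change = 2^(−0.490) = 0.7120

0.712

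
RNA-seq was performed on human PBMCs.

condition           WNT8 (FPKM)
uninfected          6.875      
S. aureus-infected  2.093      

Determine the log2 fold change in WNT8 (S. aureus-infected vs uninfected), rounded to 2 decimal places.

Fold change = 2.093 / 6.875 = 0.3044
log2(0.3044) = -1.716

-1.72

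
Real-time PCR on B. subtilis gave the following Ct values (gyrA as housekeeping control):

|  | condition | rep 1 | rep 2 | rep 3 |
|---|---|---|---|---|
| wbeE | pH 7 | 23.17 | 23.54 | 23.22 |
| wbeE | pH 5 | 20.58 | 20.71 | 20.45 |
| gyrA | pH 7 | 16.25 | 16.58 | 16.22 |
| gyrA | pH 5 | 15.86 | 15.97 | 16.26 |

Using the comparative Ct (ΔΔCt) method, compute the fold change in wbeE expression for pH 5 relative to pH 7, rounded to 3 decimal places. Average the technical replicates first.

5.315

Mean Ct: wbeE pH 7 23.310; wbeE pH 5 20.580; gyrA pH 7 16.350; gyrA pH 5 16.030
ΔCt(pH 7) = 23.310 − 16.350 = 6.960
ΔCt(pH 5) = 20.580 − 16.030 = 4.550
ΔΔCt = 4.550 − 6.960 = -2.410
Fold change = 2^(−(-2.410)) = 2^2.410 = 5.3147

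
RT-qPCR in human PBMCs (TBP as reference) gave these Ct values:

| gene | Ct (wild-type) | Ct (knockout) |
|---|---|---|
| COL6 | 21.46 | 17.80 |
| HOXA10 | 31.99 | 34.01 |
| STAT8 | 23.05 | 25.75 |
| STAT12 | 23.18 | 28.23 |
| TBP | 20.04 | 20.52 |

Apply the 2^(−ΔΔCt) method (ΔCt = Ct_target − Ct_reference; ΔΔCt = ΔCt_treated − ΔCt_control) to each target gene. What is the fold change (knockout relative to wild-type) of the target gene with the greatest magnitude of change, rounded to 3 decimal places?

COL6: ΔΔCt = (17.80−20.52) − (21.46−20.04) = -2.72 − 1.42 = -4.14; fold change = 2^4.14 = 17.630
HOXA10: ΔΔCt = (34.01−20.52) − (31.99−20.04) = 13.49 − 11.95 = 1.54; fold change = 2^-1.54 = 0.344
STAT8: ΔΔCt = (25.75−20.52) − (23.05−20.04) = 5.23 − 3.01 = 2.22; fold change = 2^-2.22 = 0.215
STAT12: ΔΔCt = (28.23−20.52) − (23.18−20.04) = 7.71 − 3.14 = 4.57; fold change = 2^-4.57 = 0.042
STAT12 has the largest |ΔΔCt| = 4.57.

0.042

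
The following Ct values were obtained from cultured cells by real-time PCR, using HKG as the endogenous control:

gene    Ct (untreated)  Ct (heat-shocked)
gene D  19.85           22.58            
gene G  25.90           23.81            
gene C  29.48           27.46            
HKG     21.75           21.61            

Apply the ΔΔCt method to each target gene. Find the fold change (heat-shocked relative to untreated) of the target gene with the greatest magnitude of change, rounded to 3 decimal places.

gene D: ΔΔCt = (22.58−21.61) − (19.85−21.75) = 0.97 − (-1.90) = 2.87; fold change = 2^-2.87 = 0.137
gene G: ΔΔCt = (23.81−21.61) − (25.90−21.75) = 2.20 − 4.15 = -1.95; fold change = 2^1.95 = 3.864
gene C: ΔΔCt = (27.46−21.61) − (29.48−21.75) = 5.85 − 7.73 = -1.88; fold change = 2^1.88 = 3.681
gene D has the largest |ΔΔCt| = 2.87.

0.137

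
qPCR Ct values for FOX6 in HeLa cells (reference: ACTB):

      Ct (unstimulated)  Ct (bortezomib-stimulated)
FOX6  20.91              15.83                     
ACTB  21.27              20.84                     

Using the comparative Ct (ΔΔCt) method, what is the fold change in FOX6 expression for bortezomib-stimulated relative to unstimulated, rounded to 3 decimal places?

25.107

ΔCt(unstimulated) = 20.910 − 21.270 = -0.360
ΔCt(bortezomib-stimulated) = 15.830 − 20.840 = -5.010
ΔΔCt = -5.010 − (-0.360) = -4.650
Fold change = 2^(−(-4.650)) = 2^4.650 = 25.1067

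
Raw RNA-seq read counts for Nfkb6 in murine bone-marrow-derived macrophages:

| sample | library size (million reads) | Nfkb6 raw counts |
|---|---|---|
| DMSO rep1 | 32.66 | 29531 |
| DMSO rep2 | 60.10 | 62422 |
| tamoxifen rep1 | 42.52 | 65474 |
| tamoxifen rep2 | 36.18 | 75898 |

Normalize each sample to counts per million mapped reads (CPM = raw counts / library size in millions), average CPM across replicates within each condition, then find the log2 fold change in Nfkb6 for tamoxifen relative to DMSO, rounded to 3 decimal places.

0.905

CPM(DMSO rep1) = 29531 / 32.66 = 904.1947
CPM(DMSO rep2) = 62422 / 60.10 = 1038.6356
CPM(tamoxifen rep1) = 65474 / 42.52 = 1539.8401
CPM(tamoxifen rep2) = 75898 / 36.18 = 2097.7888
mean CPM(DMSO) = 971.4152; mean CPM(tamoxifen) = 1818.8145
Fold change = 1818.8145 / 971.4152 = 1.87233
log2(1.87233) = 0.9048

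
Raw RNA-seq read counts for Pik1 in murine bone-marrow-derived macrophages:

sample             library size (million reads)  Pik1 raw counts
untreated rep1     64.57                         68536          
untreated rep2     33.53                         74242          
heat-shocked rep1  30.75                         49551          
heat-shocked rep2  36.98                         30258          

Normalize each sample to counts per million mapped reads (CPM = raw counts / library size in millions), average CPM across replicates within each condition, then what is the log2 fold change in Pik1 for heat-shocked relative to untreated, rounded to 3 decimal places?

CPM(untreated rep1) = 68536 / 64.57 = 1061.4217
CPM(untreated rep2) = 74242 / 33.53 = 2214.1962
CPM(heat-shocked rep1) = 49551 / 30.75 = 1611.4146
CPM(heat-shocked rep2) = 30258 / 36.98 = 818.2261
mean CPM(untreated) = 1637.8090; mean CPM(heat-shocked) = 1214.8204
Fold change = 1214.8204 / 1637.8090 = 0.74174
log2(0.74174) = -0.4310

-0.431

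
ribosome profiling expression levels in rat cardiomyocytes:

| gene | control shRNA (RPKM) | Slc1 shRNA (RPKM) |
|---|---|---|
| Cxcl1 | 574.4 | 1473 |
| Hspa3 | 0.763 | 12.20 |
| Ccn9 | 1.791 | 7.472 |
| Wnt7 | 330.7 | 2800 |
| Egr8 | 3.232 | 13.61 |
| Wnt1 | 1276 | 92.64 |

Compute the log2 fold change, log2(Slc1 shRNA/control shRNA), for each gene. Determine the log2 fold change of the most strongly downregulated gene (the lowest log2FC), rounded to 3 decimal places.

-3.784

log2(1473/574.4) = 1.359  (Cxcl1)
log2(12.20/0.763) = 3.999  (Hspa3)
log2(7.472/1.791) = 2.061  (Ccn9)
log2(2800/330.7) = 3.082  (Wnt7)
log2(13.61/3.232) = 2.074  (Egr8)
log2(92.64/1276) = -3.784  (Wnt1)
Wnt1 is most strongly downregulated.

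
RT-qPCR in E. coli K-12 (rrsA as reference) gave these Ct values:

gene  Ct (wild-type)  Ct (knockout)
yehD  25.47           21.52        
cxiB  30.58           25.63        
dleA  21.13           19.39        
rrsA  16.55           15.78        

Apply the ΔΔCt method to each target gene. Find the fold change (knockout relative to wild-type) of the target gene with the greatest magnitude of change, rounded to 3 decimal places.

18.126

yehD: ΔΔCt = (21.52−15.78) − (25.47−16.55) = 5.74 − 8.92 = -3.18; fold change = 2^3.18 = 9.063
cxiB: ΔΔCt = (25.63−15.78) − (30.58−16.55) = 9.85 − 14.03 = -4.18; fold change = 2^4.18 = 18.126
dleA: ΔΔCt = (19.39−15.78) − (21.13−16.55) = 3.61 − 4.58 = -0.97; fold change = 2^0.97 = 1.959
cxiB has the largest |ΔΔCt| = 4.18.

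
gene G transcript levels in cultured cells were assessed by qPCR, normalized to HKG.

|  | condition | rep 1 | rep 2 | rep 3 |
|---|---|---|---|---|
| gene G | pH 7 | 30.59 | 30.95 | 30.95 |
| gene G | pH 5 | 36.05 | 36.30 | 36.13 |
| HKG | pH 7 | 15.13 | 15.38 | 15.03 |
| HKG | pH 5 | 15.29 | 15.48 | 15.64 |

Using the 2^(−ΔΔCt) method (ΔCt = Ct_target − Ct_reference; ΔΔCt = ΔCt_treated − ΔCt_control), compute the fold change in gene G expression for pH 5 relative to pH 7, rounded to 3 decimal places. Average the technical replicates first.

Mean Ct: gene G pH 7 30.830; gene G pH 5 36.160; HKG pH 7 15.180; HKG pH 5 15.470
ΔCt(pH 7) = 30.830 − 15.180 = 15.650
ΔCt(pH 5) = 36.160 − 15.470 = 20.690
ΔΔCt = 20.690 − 15.650 = 5.040
Fold change = 2^(−5.040) = 0.0304

0.030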